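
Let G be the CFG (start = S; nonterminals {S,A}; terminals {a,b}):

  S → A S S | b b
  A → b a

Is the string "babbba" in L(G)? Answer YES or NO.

Convert to CNF:
  S -> A X2 | T0 T0
  A -> T0 T1
  T0 -> b
  T1 -> a
  X2 -> S S

Fill CYK table bottom-up:
  T[0,0] 'b' = {T0}  orig:{}
  T[1,1] 'a' = {T1}  orig:{}
  T[2,2] 'b' = {T0}  orig:{}
  T[3,3] 'b' = {T0}  orig:{}
  T[4,4] 'b' = {T0}  orig:{}
  T[5,5] 'a' = {T1}  orig:{}
  T[0,1] 'ba' = {A}
  T[1,2] 'ab' = ∅
  T[2,3] 'bb' = {S}
  T[3,4] 'bb' = {S}
  T[4,5] 'ba' = {A}
  T[0,2] 'bab' = ∅
  T[1,3] 'abb' = ∅
  T[2,4] 'bbb' = ∅
  T[3,5] 'bba' = ∅
  T[0,3] 'babb' = ∅
  T[1,4] 'abbb' = ∅
  T[2,5] 'bbba' = ∅
  T[0,4] 'babbb' = ∅
  T[1,5] 'abbba' = ∅
  T[0,5] 'babbba' = ∅

S ∉ T[0,5] ⇒ NO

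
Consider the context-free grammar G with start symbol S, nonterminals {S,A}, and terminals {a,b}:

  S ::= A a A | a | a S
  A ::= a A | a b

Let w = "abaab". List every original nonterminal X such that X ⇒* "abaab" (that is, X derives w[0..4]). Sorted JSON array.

Convert to CNF:
  S -> A X2 | T0 S | a
  A -> T0 A | T0 T1
  T0 -> a
  T1 -> b
  X2 -> T0 A

Fill CYK table bottom-up (cells [i..j] with 0 ≤ i ≤ j ≤ 4 only):
  [0..0]={S,T0}  "a"  orig:{S}
  [1..1]={T1}  "b"  orig:{}
  [2..2]={S,T0}  "a"  orig:{S}
  [3..3]={S,T0}  "a"  orig:{S}
  [4..4]={T1}  "b"  orig:{}
  [0..1]={A}  "ab"
  [1..2]=∅  "ba"
  [2..3]={S}  "aa"
  [3..4]={A}  "ab"
  [0..2]=∅  "aba"
  [1..3]=∅  "baa"
  [2..4]={A,X2}  "aab"  orig:{A}
  [0..3]=∅  "abaa"
  [1..4]=∅  "baab"
  [0..4]={S}  "abaab"

Original NTs in T[0,4] deriving "abaab": ["S"]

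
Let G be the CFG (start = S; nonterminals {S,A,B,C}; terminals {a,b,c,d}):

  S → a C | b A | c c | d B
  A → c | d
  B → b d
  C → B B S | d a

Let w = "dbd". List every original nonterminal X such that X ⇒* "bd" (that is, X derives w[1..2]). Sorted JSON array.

CNF form of G:
  S -> T0 A | T1 B | T2 C | T3 T3
  A -> c | d
  B -> T0 T1
  C -> B X4 | T1 T2
  T0 -> b
  T1 -> d
  T2 -> a
  T3 -> c
  X4 -> B S

CYK table (by increasing span), restricted to cells inside w[1..2]:
  cell(1,1) b: {T0}  orig:{}
  cell(2,2) d: {A,T1}  orig:{A}
  cell(1,2) bd: {B,S}

Original NTs in T[1,2] deriving "bd": ["B", "S"]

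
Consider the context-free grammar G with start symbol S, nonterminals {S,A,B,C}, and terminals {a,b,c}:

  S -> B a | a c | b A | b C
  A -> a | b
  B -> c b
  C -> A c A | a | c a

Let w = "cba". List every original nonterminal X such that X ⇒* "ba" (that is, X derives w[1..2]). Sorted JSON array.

Convert to CNF:
  S -> B T2 | T1 A | T1 C | T2 T0
  A -> a | b
  B -> T0 T1
  C -> A X3 | T0 T2 | a
  T0 -> c
  T1 -> b
  T2 -> a
  X3 -> T0 A

CYK table (by increasing span), restricted to cells inside w[1..2]:
  cell(1,1) b: {A,T1}  orig:{A}
  cell(2,2) a: {A,C,T2}  orig:{A,C}
  cell(1,2) ba: {S}

Original NTs in T[1,2] deriving "ba": ["S"]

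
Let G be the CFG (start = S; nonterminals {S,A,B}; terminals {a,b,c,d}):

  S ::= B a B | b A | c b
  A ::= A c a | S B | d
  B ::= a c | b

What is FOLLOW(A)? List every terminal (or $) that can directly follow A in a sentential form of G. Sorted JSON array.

FIRST iteration:
[1]
  A via A→d: +{d}
  B via B→a c: +{a}
  B via B→b: +{b}
  S via S→B a B: +{a,b}
  S via S→c b: +{c}
  FIRST(S)={a,b,c}  FIRST(A)={d}  FIRST(B)={a,b}
[2]
  A via A→S B: +{a,b,c}
  FIRST(S)={a,b,c}  FIRST(A)={a,b,c,d}  FIRST(B)={a,b}
[3] — fixpoint
  FIRST(S)={a,b,c}  FIRST(A)={a,b,c,d}  FIRST(B)={a,b}

Compute FOLLOW by fixpoint:
initialize: $ ∈ FOLLOW(S)
pass 1:
  A→A c a: FOLLOW(A) ⊇ FIRST(c) = {c}; new: +{c}
  A→S B: FOLLOW(S) ⊇ FIRST(B) = {a,b}; new: +{a,b}
  A→S B: FOLLOW(B) ⊇ FOLLOW(A) ⊇ {c}; new: +{c}
  S→B a B: FOLLOW(B) ⊇ FIRST(a) = {a}; new: +{a}
  S→B a B: FOLLOW(B) ⊇ FOLLOW(S) ⊇ {$,a,b}; new: +{$,b}
  S→b A: FOLLOW(A) ⊇ FOLLOW(S) ⊇ {$,a,b}; new: +{$,a,b}
  S: {$,a,b}  A: {$,a,b,c}  B: {$,a,b,c}
pass 2: (stable)
  S: {$,a,b}  A: {$,a,b,c}  B: {$,a,b,c}

FOLLOW(A) = ["$", "a", "b", "c"]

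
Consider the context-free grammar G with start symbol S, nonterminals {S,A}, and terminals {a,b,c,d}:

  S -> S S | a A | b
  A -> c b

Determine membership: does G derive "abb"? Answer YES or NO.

CNF form of G:
  S -> S S | T2 A | b
  A -> T0 T1
  T0 -> c
  T1 -> b
  T2 -> a

CYK table (by increasing span):
  [0..0]={T2}  "a"  orig:{}
  [1..1]={S,T1}  "b"  orig:{S}
  [2..2]={S,T1}  "b"  orig:{S}
  [0..1]=∅  "ab"
  [1..2]={S}  "bb"
  [0..2]=∅  "abb"

S ∉ T[0,2] ⇒ NO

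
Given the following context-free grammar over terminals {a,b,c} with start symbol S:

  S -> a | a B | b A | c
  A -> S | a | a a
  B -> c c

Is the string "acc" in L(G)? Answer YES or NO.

CNF form of G:
  S -> T0 B | T1 A | a | c
  A -> T0 B | T0 T0 | T1 A | a | c
  B -> T2 T2
  T0 -> a
  T1 -> b
  T2 -> c

CYK fill:
  [0..0]={A,S,T0}  "a"  orig:{A,S}
  [1..1]={A,S,T2}  "c"  orig:{A,S}
  [2..2]={A,S,T2}  "c"  orig:{A,S}
  [0..1]=∅  "ac"
  [1..2]={B}  "cc"
  [0..2]={A,S}  "acc"

S ∈ T[0,2] ⇒ YES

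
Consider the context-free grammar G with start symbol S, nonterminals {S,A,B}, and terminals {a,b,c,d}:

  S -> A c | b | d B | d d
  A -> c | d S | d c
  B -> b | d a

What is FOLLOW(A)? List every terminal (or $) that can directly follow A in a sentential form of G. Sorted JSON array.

FIRST sets, iterate to fixpoint:
iter 1:
  A via A→c: +{c}
  A via A→d S: +{d}
  B via B→b: +{b}
  B via B→d a: +{d}
  S via S→A c: +{c,d}
  S via S→b: +{b}
  FIRST[S]={b,c,d}  FIRST[A]={c,d}  FIRST[B]={b,d}
iter 2: (no change)
  FIRST[S]={b,c,d}  FIRST[A]={c,d}  FIRST[B]={b,d}

FOLLOW iteration:
initialize: $ ∈ FOLLOW(S)
[1]
  S→A c: FOLLOW(A) ⊇ FIRST(c) = {c}; new: +{c}
  S→d B: FOLLOW(B) ⊇ FOLLOW(S) ⊇ {$}; new: +{$}
  S: {$}  A: {c}  B: {$}
[2]
  A→d S: FOLLOW(S) ⊇ FOLLOW(A) ⊇ {c}; new: +{c}
  S→d B: FOLLOW(B) ⊇ FOLLOW(S) ⊇ {$,c}; new: +{c}
  S: {$,c}  A: {c}  B: {$,c}
[3] (stable)
  S: {$,c}  A: {c}  B: {$,c}

FOLLOW(A) = ["c"]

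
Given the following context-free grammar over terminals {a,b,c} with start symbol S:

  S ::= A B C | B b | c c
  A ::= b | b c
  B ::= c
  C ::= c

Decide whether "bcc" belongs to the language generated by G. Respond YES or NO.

Convert to CNF:
  S -> A X2 | B T0 | T1 T1
  A -> T0 T1 | b
  B -> c
  C -> c
  T0 -> b
  T1 -> c
  X2 -> B C

Fill CYK table bottom-up:
  T[0,0] 'b' = {A,T0}  orig:{A}
  T[1,1] 'c' = {B,C,T1}  orig:{B,C}
  T[2,2] 'c' = {B,C,T1}  orig:{B,C}
  T[0,1] 'bc' = {A}
  T[1,2] 'cc' = {S,X2}  orig:{S}
  T[0,2] 'bcc' = {S}

S ∈ T[0,2] ⇒ YES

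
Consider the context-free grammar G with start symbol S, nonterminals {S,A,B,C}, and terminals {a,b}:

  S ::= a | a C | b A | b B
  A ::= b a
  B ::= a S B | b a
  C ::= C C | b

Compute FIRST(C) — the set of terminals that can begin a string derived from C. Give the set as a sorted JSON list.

FIRST iteration:
pass 1:
  A via A→b a: +{b}
  B via B→a S B: +{a}
  B via B→b a: +{b}
  C via C→b: +{b}
  S via S→a: +{a}
  S via S→b A: +{b}
  FIRST[S]={a,b}  FIRST[A]={b}  FIRST[B]={a,b}  FIRST[C]={b}
pass 2: done
  FIRST[S]={a,b}  FIRST[A]={b}  FIRST[B]={a,b}  FIRST[C]={b}

FIRST(C) = ["b"]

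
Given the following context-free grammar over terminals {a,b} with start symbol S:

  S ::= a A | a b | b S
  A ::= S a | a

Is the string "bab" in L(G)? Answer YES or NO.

CNF form of G:
  S -> T0 A | T0 T1 | T1 S
  A -> S T0 | a
  T0 -> a
  T1 -> b

CYK fill:
  T[0,0] 'b' = {T1}  orig:{}
  T[1,1] 'a' = {A,T0}  orig:{A}
  T[2,2] 'b' = {T1}  orig:{}
  T[0,1] 'ba' = ∅
  T[1,2] 'ab' = {S}
  T[0,2] 'bab' = {S}

S ∈ T[0,2] ⇒ YES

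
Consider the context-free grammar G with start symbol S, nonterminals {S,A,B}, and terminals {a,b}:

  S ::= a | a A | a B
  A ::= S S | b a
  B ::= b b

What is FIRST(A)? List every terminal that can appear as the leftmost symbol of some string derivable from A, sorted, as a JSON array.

FIRST iteration:
pass 1:
  A via A→b a: +{b}
  B via B→b b: +{b}
  S via S→a: +{a}
  FIRST[S]={a}  FIRST[A]={b}  FIRST[B]={b}
pass 2:
  A via A→S S: +{a}
  FIRST[S]={a}  FIRST[A]={a,b}  FIRST[B]={b}
pass 3: (stable)
  FIRST[S]={a}  FIRST[A]={a,b}  FIRST[B]={b}

FIRST(A) = ["a", "b"]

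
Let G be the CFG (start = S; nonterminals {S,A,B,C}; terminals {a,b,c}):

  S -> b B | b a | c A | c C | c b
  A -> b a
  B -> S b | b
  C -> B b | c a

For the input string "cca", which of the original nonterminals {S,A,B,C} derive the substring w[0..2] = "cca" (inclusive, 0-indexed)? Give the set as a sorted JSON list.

CNF form of G:
  S -> T0 B | T0 T1 | T2 A | T2 C | T2 T0
  A -> T0 T1
  B -> S T0 | b
  C -> B T0 | T2 T1
  T0 -> b
  T1 -> a
  T2 -> c

CYK fill, restricted to cells inside w[0..2]:
  [0..0]={T2}  "c"  orig:{}
  [1..1]={T2}  "c"  orig:{}
  [2..2]={T1}  "a"  orig:{}
  [0..1]=∅  "cc"
  [1..2]={C}  "ca"
  [0..2]={S}  "cca"

Original NTs in T[0,2] deriving "cca": ["S"]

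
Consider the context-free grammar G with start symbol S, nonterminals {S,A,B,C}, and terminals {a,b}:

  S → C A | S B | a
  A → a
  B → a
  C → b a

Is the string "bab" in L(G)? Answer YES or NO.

Convert to CNF:
  S -> C A | S B | a
  A -> a
  B -> a
  C -> T0 T1
  T0 -> b
  T1 -> a

CYK fill:
  [0..0]={T0}  "b"  orig:{}
  [1..1]={A,B,S,T1}  "a"  orig:{A,B,S}
  [2..2]={T0}  "b"  orig:{}
  [0..1]={C}  "ba"
  [1..2]=∅  "ab"
  [0..2]=∅  "bab"

S ∉ T[0,2] ⇒ NO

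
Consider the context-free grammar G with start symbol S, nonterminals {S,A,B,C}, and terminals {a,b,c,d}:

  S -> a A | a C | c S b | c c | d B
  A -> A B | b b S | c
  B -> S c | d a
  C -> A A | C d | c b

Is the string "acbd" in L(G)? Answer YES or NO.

Convert to CNF:
  S -> T1 T1 | T1 X5 | T2 B | T3 A | T3 C
  A -> A B | T0 X4 | c
  B -> S T1 | T2 T3
  C -> A A | C T2 | T1 T0
  T0 -> b
  T1 -> c
  T2 -> d
  T3 -> a
  X4 -> T0 S
  X5 -> S T0

Fill CYK table bottom-up:
  [0..0]={T3}  "a"  orig:{}
  [1..1]={A,T1}  "c"  orig:{A}
  [2..2]={T0}  "b"  orig:{}
  [3..3]={T2}  "d"  orig:{}
  [0..1]={S}  "ac"
  [1..2]={C}  "cb"
  [2..3]=∅  "bd"
  [0..2]={S,X5}  "acb"  orig:{S}
  [1..3]={C}  "cbd"
  [0..3]={S}  "acbd"

S ∈ T[0,3] ⇒ YES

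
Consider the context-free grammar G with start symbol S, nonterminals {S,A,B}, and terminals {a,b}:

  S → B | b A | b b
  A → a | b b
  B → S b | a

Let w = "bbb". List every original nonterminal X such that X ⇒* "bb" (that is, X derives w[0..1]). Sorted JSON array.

Convert to CNF:
  S -> S T0 | T0 A | T0 T0 | a
  A -> T0 T0 | a
  B -> S T0 | a
  T0 -> b

Fill CYK table bottom-up, restricted to cells inside w[0..1]:
  T[0,0] 'b' = {T0}  orig:{}
  T[1,1] 'b' = {T0}  orig:{}
  T[0,1] 'bb' = {A,S}

Original NTs in T[0,1] deriving "bb": ["A", "S"]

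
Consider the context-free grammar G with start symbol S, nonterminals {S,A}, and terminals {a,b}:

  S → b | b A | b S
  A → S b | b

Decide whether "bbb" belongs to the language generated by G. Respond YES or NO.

Convert to CNF:
  S -> T0 A | T0 S | b
  A -> S T0 | b
  T0 -> b

CYK table (by increasing span):
  T[0,0] 'b' = {A,S,T0}  orig:{A,S}
  T[1,1] 'b' = {A,S,T0}  orig:{A,S}
  T[2,2] 'b' = {A,S,T0}  orig:{A,S}
  T[0,1] 'bb' = {A,S}
  T[1,2] 'bb' = {A,S}
  T[0,2] 'bbb' = {A,S}

S ∈ T[0,2] ⇒ YES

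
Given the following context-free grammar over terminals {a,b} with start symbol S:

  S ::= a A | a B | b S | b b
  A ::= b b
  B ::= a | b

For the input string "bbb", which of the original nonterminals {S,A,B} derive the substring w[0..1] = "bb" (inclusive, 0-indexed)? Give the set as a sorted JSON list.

CNF form of G:
  S -> T0 S | T0 T0 | T1 A | T1 B
  A -> T0 T0
  B -> a | b
  T0 -> b
  T1 -> a

CYK fill — only the sub-triangle for w[0..1]:
  cell(0,0) b: {B,T0}  orig:{B}
  cell(1,1) b: {B,T0}  orig:{B}
  cell(0,1) bb: {A,S}

Original NTs in T[0,1] deriving "bb": ["A", "S"]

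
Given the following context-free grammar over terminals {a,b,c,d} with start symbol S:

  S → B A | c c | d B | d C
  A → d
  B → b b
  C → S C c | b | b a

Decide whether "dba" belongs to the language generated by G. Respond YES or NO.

Convert to CNF:
  S -> B A | T1 T1 | T3 B | T3 C
  A -> d
  B -> T0 T0
  C -> S X4 | T0 T2 | b
  T0 -> b
  T1 -> c
  T2 -> a
  T3 -> d
  X4 -> C T1

CYK table (by increasing span):
  T[0,0] 'd' = {A,T3}  orig:{A}
  T[1,1] 'b' = {C,T0}  orig:{C}
  T[2,2] 'a' = {T2}  orig:{}
  T[0,1] 'db' = {S}
  T[1,2] 'ba' = {C}
  T[0,2] 'dba' = {S}

S ∈ T[0,2] ⇒ YES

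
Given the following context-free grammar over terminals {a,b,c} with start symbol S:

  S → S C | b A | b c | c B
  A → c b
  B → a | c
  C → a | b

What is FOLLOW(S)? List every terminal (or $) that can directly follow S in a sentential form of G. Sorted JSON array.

FIRST sets, iterate to fixpoint:
round 1:
  A via A→c b: +{c}
  B via B→a: +{a}
  B via B→c: +{c}
  C via C→a: +{a}
  C via C→b: +{b}
  S via S→b A: +{b}
  S via S→c B: +{c}
  FIRST[S]={b,c}  FIRST[A]={c}  FIRST[B]={a,c}  FIRST[C]={a,b}
round 2: (no change)
  FIRST[S]={b,c}  FIRST[A]={c}  FIRST[B]={a,c}  FIRST[C]={a,b}

Compute FOLLOW by fixpoint:
FOLLOW(S) := {$}
iter 1:
  S→S C: FOLLOW(S) ⊇ FIRST(C) = {a,b}; new: +{a,b}
  S→S C: FOLLOW(C) ⊇ FOLLOW(S) ⊇ {$,a,b}; new: +{$,a,b}
  S→b A: FOLLOW(A) ⊇ FOLLOW(S) ⊇ {$,a,b}; new: +{$,a,b}
  S→c B: FOLLOW(B) ⊇ FOLLOW(S) ⊇ {$,a,b}; new: +{$,a,b}
  FOLLOW[S]={$,a,b}  FOLLOW[A]={$,a,b}  FOLLOW[B]={$,a,b}  FOLLOW[C]={$,a,b}
iter 2: done
  FOLLOW[S]={$,a,b}  FOLLOW[A]={$,a,b}  FOLLOW[B]={$,a,b}  FOLLOW[C]={$,a,b}

FOLLOW(S) = ["$", "a", "b"]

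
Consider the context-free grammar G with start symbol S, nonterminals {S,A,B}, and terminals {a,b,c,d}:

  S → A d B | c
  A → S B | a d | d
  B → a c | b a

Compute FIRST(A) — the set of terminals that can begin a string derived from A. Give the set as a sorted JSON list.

FIRST iteration:
round 1:
  A via A→a d: +{a}
  A via A→d: +{d}
  B via B→a c: +{a}
  B via B→b a: +{b}
  S via S→A d B: +{a,d}
  S via S→c: +{c}
  S: {a,c,d}  A: {a,d}  B: {a,b}
round 2:
  A via A→S B: +{c}
  S: {a,c,d}  A: {a,c,d}  B: {a,b}
round 3: (no change)
  S: {a,c,d}  A: {a,c,d}  B: {a,b}

FIRST(A) = ["a", "c", "d"]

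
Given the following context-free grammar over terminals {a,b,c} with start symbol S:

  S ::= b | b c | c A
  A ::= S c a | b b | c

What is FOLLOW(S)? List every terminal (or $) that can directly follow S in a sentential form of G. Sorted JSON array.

FIRST sets, iterate to fixpoint:
pass 1:
  A via A→b b: +{b}
  A via A→c: +{c}
  S via S→b: +{b}
  S via S→c A: +{c}
  FIRST[S]={b,c}  FIRST[A]={b,c}
pass 2: (no change)
  FIRST[S]={b,c}  FIRST[A]={b,c}

FOLLOW iteration:
initialize: $ ∈ FOLLOW(S)
pass 1:
  A→S c a: FOLLOW(S) ⊇ FIRST(c) = {c}; new: +{c}
  S→c A: FOLLOW(A) ⊇ FOLLOW(S) ⊇ {$,c}; new: +{$,c}
  S: {$,c}  A: {$,c}
pass 2: (stable)
  S: {$,c}  A: {$,c}

FOLLOW(S) = ["$", "c"]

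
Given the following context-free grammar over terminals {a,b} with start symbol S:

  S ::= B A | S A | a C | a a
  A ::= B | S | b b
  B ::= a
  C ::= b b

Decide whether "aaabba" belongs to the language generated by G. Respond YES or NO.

CNF form of G:
  S -> B A | S A | T0 C | T0 T0
  A -> B A | S A | T0 C | T0 T0 | T1 T1 | a
  B -> a
  C -> T1 T1
  T0 -> a
  T1 -> b

CYK fill:
  T[0,0] 'a' = {A,B,T0}  orig:{A,B}
  T[1,1] 'a' = {A,B,T0}  orig:{A,B}
  T[2,2] 'a' = {A,B,T0}  orig:{A,B}
  T[3,3] 'b' = {T1}  orig:{}
  T[4,4] 'b' = {T1}  orig:{}
  T[5,5] 'a' = {A,B,T0}  orig:{A,B}
  T[0,1] 'aa' = {A,S}
  T[1,2] 'aa' = {A,S}
  T[2,3] 'ab' = ∅
  T[3,4] 'bb' = {A,C}
  T[4,5] 'ba' = ∅
  T[0,2] 'aaa' = {A,S}
  T[1,3] 'aab' = ∅
  T[2,4] 'abb' = {A,S}
  T[3,5] 'bba' = ∅
  T[0,3] 'aaab' = ∅
  T[1,4] 'aabb' = {A,S}
  T[2,5] 'abba' = {A,S}
  T[0,4] 'aaabb' = {A,S}
  T[1,5] 'aabba' = {A,S}
  T[0,5] 'aaabba' = {A,S}

S ∈ T[0,5] ⇒ YES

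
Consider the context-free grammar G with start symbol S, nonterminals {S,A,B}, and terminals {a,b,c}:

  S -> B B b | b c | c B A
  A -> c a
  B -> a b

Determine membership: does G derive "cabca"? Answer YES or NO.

CNF form of G:
  S -> B X3 | T0 X4 | T2 T0
  A -> T0 T1
  B -> T1 T2
  T0 -> c
  T1 -> a
  T2 -> b
  X3 -> B T2
  X4 -> B A

CYK fill:
  cell(0,0) c: {T0}  orig:{}
  cell(1,1) a: {T1}  orig:{}
  cell(2,2) b: {T2}  orig:{}
  cell(3,3) c: {T0}  orig:{}
  cell(4,4) a: {T1}  orig:{}
  cell(0,1) ca: {A}
  cell(1,2) ab: {B}
  cell(2,3) bc: {S}
  cell(3,4) ca: {A}
  cell(0,2) cab: ∅
  cell(1,3) abc: ∅
  cell(2,4) bca: ∅
  cell(0,3) cabc: ∅
  cell(1,4) abca: {X4}  orig:{}
  cell(0,4) cabca: {S}

S ∈ T[0,4] ⇒ YES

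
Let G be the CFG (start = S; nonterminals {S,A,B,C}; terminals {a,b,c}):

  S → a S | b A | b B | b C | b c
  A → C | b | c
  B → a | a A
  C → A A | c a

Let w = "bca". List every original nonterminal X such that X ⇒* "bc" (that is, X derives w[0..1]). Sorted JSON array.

Convert to CNF:
  S -> T1 S | T2 A | T2 B | T2 C | T2 T0
  A -> A A | T0 T1 | b | c
  B -> T1 A | a
  C -> A A | T0 T1
  T0 -> c
  T1 -> a
  T2 -> b

Fill CYK table bottom-up — only the sub-triangle for w[0..1]:
  [0..0]={A,T2}  "b"  orig:{A}
  [1..1]={A,T0}  "c"  orig:{A}
  [0..1]={A,C,S}  "bc"

Original NTs in T[0,1] deriving "bc": ["A", "C", "S"]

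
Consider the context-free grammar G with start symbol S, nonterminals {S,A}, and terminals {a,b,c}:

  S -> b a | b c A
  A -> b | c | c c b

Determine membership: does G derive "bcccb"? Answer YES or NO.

Convert to CNF:
  S -> T1 T2 | T1 X4
  A -> T0 X3 | b | c
  T0 -> c
  T1 -> b
  T2 -> a
  X3 -> T0 T1
  X4 -> T0 A

CYK table (by increasing span):
  cell(0,0) b: {A,T1}  orig:{A}
  cell(1,1) c: {A,T0}  orig:{A}
  cell(2,2) c: {A,T0}  orig:{A}
  cell(3,3) c: {A,T0}  orig:{A}
  cell(4,4) b: {A,T1}  orig:{A}
  cell(0,1) bc: ∅
  cell(1,2) cc: {X4}  orig:{}
  cell(2,3) cc: {X4}  orig:{}
  cell(3,4) cb: {X3,X4}  orig:{}
  cell(0,2) bcc: {S}
  cell(1,3) ccc: ∅
  cell(2,4) ccb: {A}
  cell(0,3) bccc: ∅
  cell(1,4) cccb: {X4}  orig:{}
  cell(0,4) bcccb: {S}

S ∈ T[0,4] ⇒ YES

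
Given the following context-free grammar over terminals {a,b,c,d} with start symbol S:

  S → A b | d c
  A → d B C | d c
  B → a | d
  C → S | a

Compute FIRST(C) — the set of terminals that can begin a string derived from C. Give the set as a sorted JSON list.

FIRST sets, iterate to fixpoint:
[1]
  A via A→d B C: +{d}
  B via B→a: +{a}
  B via B→d: +{d}
  C via C→a: +{a}
  S via S→A b: +{d}
  FIRST(S)={d}  FIRST(A)={d}  FIRST(B)={a,d}  FIRST(C)={a}
[2]
  C via C→S: +{d}
  FIRST(S)={d}  FIRST(A)={d}  FIRST(B)={a,d}  FIRST(C)={a,d}
[3] (no change)
  FIRST(S)={d}  FIRST(A)={d}  FIRST(B)={a,d}  FIRST(C)={a,d}

FIRST(C) = ["a", "d"]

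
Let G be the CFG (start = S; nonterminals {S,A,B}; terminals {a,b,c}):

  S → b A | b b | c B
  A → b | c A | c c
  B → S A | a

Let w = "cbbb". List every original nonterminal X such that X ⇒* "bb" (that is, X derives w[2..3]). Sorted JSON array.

CNF form of G:
  S -> T0 B | T1 A | T1 T1
  A -> T0 A | T0 T0 | b
  B -> S A | a
  T0 -> c
  T1 -> b

CYK fill (cells [i..j] with 2 ≤ i ≤ j ≤ 3 only):
  cell(2,2) b: {A,T1}  orig:{A}
  cell(3,3) b: {A,T1}  orig:{A}
  cell(2,3) bb: {S}

Original NTs in T[2,3] deriving "bb": ["S"]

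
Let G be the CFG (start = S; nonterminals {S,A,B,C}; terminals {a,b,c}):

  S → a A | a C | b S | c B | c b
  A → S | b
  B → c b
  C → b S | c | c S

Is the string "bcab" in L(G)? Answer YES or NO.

Convert to CNF:
  S -> T0 A | T0 C | T1 S | T2 B | T2 T1
  A -> T0 A | T0 C | T1 S | T2 B | T2 T1 | b
  B -> T2 T1
  C -> T1 S | T2 S | c
  T0 -> a
  T1 -> b
  T2 -> c

Fill CYK table bottom-up:
  [0..0]={A,T1}  "b"  orig:{A}
  [1..1]={C,T2}  "c"  orig:{C}
  [2..2]={T0}  "a"  orig:{}
  [3..3]={A,T1}  "b"  orig:{A}
  [0..1]=∅  "bc"
  [1..2]=∅  "ca"
  [2..3]={A,S}  "ab"
  [0..2]=∅  "bca"
  [1..3]={C}  "cab"
  [0..3]=∅  "bcab"

S ∉ T[0,3] ⇒ NO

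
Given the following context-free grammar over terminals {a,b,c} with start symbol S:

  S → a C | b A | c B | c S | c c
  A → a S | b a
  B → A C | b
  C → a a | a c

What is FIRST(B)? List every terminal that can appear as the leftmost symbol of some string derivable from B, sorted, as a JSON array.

FIRST sets, iterate to fixpoint:
[1]
  A via A→a S: +{a}
  A via A→b a: +{b}
  B via B→A C: +{a,b}
  C via C→a a: +{a}
  S via S→a C: +{a}
  S via S→b A: +{b}
  S via S→c B: +{c}
  FIRST[S]={a,b,c}  FIRST[A]={a,b}  FIRST[B]={a,b}  FIRST[C]={a}
[2] done
  FIRST[S]={a,b,c}  FIRST[A]={a,b}  FIRST[B]={a,b}  FIRST[C]={a}

FIRST(B) = ["a", "b"]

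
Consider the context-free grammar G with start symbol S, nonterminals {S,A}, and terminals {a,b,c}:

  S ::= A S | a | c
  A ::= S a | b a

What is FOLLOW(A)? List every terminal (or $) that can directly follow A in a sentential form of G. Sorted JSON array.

FIRST iteration:
iter 1:
  A via A→b a: +{b}
  S via S→A S: +{b}
  S via S→a: +{a}
  S via S→c: +{c}
  S: {a,b,c}  A: {b}
iter 2:
  A via A→S a: +{a,c}
  S: {a,b,c}  A: {a,b,c}
iter 3: — fixpoint
  S: {a,b,c}  A: {a,b,c}

Compute FOLLOW by fixpoint:
seed FOLLOW(S) with $
pass 1:
  A→S a: FOLLOW(S) ⊇ FIRST(a) = {a}; new: +{a}
  S→A S: FOLLOW(A) ⊇ FIRST(S) = {a,b,c}; new: +{a,b,c}
  S: {$,a}  A: {a,b,c}
pass 2: (stable)
  S: {$,a}  A: {a,b,c}

FOLLOW(A) = ["a", "b", "c"]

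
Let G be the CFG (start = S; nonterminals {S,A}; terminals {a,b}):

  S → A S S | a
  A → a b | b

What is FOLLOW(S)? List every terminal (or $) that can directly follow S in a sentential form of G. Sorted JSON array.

FIRST iteration:
[1]
  A via A→a b: +{a}
  A via A→b: +{b}
  S via S→A S S: +{a,b}
  S: {a,b}  A: {a,b}
[2] done
  S: {a,b}  A: {a,b}

FOLLOW iteration:
seed FOLLOW(S) with $
iter 1:
  S→A S S: FOLLOW(A) ⊇ FIRST(S) = {a,b}; new: +{a,b}
  S→A S S: FOLLOW(S) ⊇ FIRST(S) = {a,b}; new: +{a,b}
  FOLLOW(S)={$,a,b}  FOLLOW(A)={a,b}
iter 2: (no change)
  FOLLOW(S)={$,a,b}  FOLLOW(A)={a,b}

FOLLOW(S) = ["$", "a", "b"]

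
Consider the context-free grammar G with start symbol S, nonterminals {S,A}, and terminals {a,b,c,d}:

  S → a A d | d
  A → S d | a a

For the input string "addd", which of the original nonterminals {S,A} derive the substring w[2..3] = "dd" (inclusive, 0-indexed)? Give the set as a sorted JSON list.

CNF form of G:
  S -> T1 X2 | d
  A -> S T0 | T1 T1
  T0 -> d
  T1 -> a
  X2 -> A T0

CYK table (by increasing span), restricted to cells inside w[2..3]:
  cell(2,2) d: {S,T0}  orig:{S}
  cell(3,3) d: {S,T0}  orig:{S}
  cell(2,3) dd: {A}

Original NTs in T[2,3] deriving "dd": ["A"]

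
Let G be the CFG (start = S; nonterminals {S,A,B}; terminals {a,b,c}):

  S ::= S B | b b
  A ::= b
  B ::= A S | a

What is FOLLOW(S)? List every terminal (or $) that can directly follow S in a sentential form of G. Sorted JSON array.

FIRST iteration:
pass 1:
  A via A→b: +{b}
  B via B→A S: +{b}
  B via B→a: +{a}
  S via S→b b: +{b}
  FIRST(S)={b}  FIRST(A)={b}  FIRST(B)={a,b}
pass 2: done
  FIRST(S)={b}  FIRST(A)={b}  FIRST(B)={a,b}

FOLLOW iteration:
seed FOLLOW(S) with $
round 1:
  B→A S: FOLLOW(A) ⊇ FIRST(S) = {b}; new: +{b}
  S→S B: FOLLOW(S) ⊇ FIRST(B) = {a,b}; new: +{a,b}
  S→S B: FOLLOW(B) ⊇ FOLLOW(S) ⊇ {$,a,b}; new: +{$,a,b}
  FOLLOW(S)={$,a,b}  FOLLOW(A)={b}  FOLLOW(B)={$,a,b}
round 2: — fixpoint
  FOLLOW(S)={$,a,b}  FOLLOW(A)={b}  FOLLOW(B)={$,a,b}

FOLLOW(S) = ["$", "a", "b"]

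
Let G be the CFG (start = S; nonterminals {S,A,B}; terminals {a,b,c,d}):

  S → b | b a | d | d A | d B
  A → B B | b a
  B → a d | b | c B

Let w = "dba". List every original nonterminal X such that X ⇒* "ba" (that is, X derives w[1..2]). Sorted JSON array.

Convert to CNF:
  S -> T0 T1 | T2 A | T2 B | b | d
  A -> B B | T0 T1
  B -> T1 T2 | T3 B | b
  T0 -> b
  T1 -> a
  T2 -> d
  T3 -> c

CYK fill, restricted to cells inside w[1..2]:
  [1..1]={B,S,T0}  "b"  orig:{B,S}
  [2..2]={T1}  "a"  orig:{}
  [1..2]={A,S}  "ba"

Original NTs in T[1,2] deriving "ba": ["A", "S"]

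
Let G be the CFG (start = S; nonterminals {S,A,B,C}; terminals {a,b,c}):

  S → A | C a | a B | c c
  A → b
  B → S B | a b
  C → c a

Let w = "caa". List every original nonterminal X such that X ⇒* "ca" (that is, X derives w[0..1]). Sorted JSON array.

Convert to CNF:
  S -> C T0 | T0 B | T2 T2 | b
  A -> b
  B -> S B | T0 T1
  C -> T2 T0
  T0 -> a
  T1 -> b
  T2 -> c

Fill CYK table bottom-up — only the sub-triangle for w[0..1]:
  cell(0,0) c: {T2}  orig:{}
  cell(1,1) a: {T0}  orig:{}
  cell(0,1) ca: {C}

Original NTs in T[0,1] deriving "ca": ["C"]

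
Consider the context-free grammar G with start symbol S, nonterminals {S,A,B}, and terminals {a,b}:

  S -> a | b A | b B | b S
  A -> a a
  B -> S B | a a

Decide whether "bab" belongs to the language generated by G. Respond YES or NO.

CNF form of G:
  S -> T1 A | T1 B | T1 S | a
  A -> T0 T0
  B -> S B | T0 T0
  T0 -> a
  T1 -> b

CYK table (by increasing span):
  [0..0]={T1}  "b"  orig:{}
  [1..1]={S,T0}  "a"  orig:{S}
  [2..2]={T1}  "b"  orig:{}
  [0..1]={S}  "ba"
  [1..2]=∅  "ab"
  [0..2]=∅  "bab"

S ∉ T[0,2] ⇒ NO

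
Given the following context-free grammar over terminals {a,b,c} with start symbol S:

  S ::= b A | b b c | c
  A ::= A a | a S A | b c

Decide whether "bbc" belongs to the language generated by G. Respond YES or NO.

Convert to CNF:
  S -> T1 A | T1 X4 | c
  A -> A T0 | T0 X3 | T1 T2
  T0 -> a
  T1 -> b
  T2 -> c
  X3 -> S A
  X4 -> T1 T2

CYK table (by increasing span):
  [0..0]={T1}  "b"  orig:{}
  [1..1]={T1}  "b"  orig:{}
  [2..2]={S,T2}  "c"  orig:{S}
  [0..1]=∅  "bb"
  [1..2]={A,X4}  "bc"  orig:{A}
  [0..2]={S}  "bbc"

S ∈ T[0,2] ⇒ YES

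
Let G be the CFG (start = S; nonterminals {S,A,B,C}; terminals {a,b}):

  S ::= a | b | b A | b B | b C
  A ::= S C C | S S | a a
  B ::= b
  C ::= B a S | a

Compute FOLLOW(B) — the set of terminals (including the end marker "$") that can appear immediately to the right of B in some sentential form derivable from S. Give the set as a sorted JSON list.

FIRST sets, iterate to fixpoint:
pass 1:
  A via A→a a: +{a}
  B via B→b: +{b}
  C via C→B a S: +{b}
  C via C→a: +{a}
  S via S→a: +{a}
  S via S→b: +{b}
  FIRST[S]={a,b}  FIRST[A]={a}  FIRST[B]={b}  FIRST[C]={a,b}
pass 2:
  A via A→S C C: +{b}
  FIRST[S]={a,b}  FIRST[A]={a,b}  FIRST[B]={b}  FIRST[C]={a,b}
pass 3: done
  FIRST[S]={a,b}  FIRST[A]={a,b}  FIRST[B]={b}  FIRST[C]={a,b}

Compute FOLLOW by fixpoint:
seed FOLLOW(S) with $
round 1:
  A→S C C: FOLLOW(S) ⊇ FIRST(C) = {a,b}; new: +{a,b}
  A→S C C: FOLLOW(C) ⊇ FIRST(C) = {a,b}; new: +{a,b}
  C→B a S: FOLLOW(B) ⊇ FIRST(a) = {a}; new: +{a}
  S→b A: FOLLOW(A) ⊇ FOLLOW(S) ⊇ {$,a,b}; new: +{$,a,b}
  S→b B: FOLLOW(B) ⊇ FOLLOW(S) ⊇ {$,a,b}; new: +{$,b}
  S→b C: FOLLOW(C) ⊇ FOLLOW(S) ⊇ {$,a,b}; new: +{$}
  FOLLOW(S)={$,a,b}  FOLLOW(A)={$,a,b}  FOLLOW(B)={$,a,b}  FOLLOW(C)={$,a,b}
round 2: — fixpoint
  FOLLOW(S)={$,a,b}  FOLLOW(A)={$,a,b}  FOLLOW(B)={$,a,b}  FOLLOW(C)={$,a,b}

FOLLOW(B) = ["$", "a", "b"]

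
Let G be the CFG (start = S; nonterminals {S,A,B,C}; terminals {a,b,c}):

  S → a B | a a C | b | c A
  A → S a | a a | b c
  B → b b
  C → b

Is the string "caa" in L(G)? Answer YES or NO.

Convert to CNF:
  S -> T0 B | T0 X3 | T2 A | b
  A -> S T0 | T0 T0 | T1 T2
  B -> T1 T1
  C -> b
  T0 -> a
  T1 -> b
  T2 -> c
  X3 -> T0 C

CYK table (by increasing span):
  [0..0]={T2}  "c"  orig:{}
  [1..1]={T0}  "a"  orig:{}
  [2..2]={T0}  "a"  orig:{}
  [0..1]=∅  "ca"
  [1..2]={A}  "aa"
  [0..2]={S}  "caa"

S ∈ T[0,2] ⇒ YES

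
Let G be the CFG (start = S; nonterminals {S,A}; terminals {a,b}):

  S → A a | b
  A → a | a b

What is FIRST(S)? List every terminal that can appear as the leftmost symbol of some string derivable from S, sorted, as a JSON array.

FIRST iteration:
round 1:
  A via A→a: +{a}
  S via S→A a: +{a}
  S via S→b: +{b}
  FIRST[S]={a,b}  FIRST[A]={a}
round 2: (stable)
  FIRST[S]={a,b}  FIRST[A]={a}

FIRST(S) = ["a", "b"]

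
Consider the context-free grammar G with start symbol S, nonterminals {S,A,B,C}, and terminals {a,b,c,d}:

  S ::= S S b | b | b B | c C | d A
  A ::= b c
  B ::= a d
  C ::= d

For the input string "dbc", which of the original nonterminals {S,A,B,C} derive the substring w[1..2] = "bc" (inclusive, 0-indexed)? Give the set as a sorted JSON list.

Convert to CNF:
  S -> S X4 | T0 B | T1 C | T3 A | b
  A -> T0 T1
  B -> T2 T3
  C -> d
  T0 -> b
  T1 -> c
  T2 -> a
  T3 -> d
  X4 -> S T0

CYK table (by increasing span) — only the sub-triangle for w[1..2]:
  T[1,1] 'b' = {S,T0}  orig:{S}
  T[2,2] 'c' = {T1}  orig:{}
  T[1,2] 'bc' = {A}

Original NTs in T[1,2] deriving "bc": ["A"]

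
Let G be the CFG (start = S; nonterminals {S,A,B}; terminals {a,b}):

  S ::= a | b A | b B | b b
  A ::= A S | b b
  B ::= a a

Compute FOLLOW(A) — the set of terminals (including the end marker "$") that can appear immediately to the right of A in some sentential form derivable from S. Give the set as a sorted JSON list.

Compute FIRST by fixpoint:
round 1:
  A via A→b b: +{b}
  B via B→a a: +{a}
  S via S→a: +{a}
  S via S→b A: +{b}
  FIRST(S)={a,b}  FIRST(A)={b}  FIRST(B)={a}
round 2: (no change)
  FIRST(S)={a,b}  FIRST(A)={b}  FIRST(B)={a}

FOLLOW sets:
initialize: $ ∈ FOLLOW(S)
pass 1:
  A→A S: FOLLOW(A) ⊇ FIRST(S) = {a,b}; new: +{a,b}
  A→A S: FOLLOW(S) ⊇ FOLLOW(A) ⊇ {a,b}; new: +{a,b}
  S→b A: FOLLOW(A) ⊇ FOLLOW(S) ⊇ {$,a,b}; new: +{$}
  S→b B: FOLLOW(B) ⊇ FOLLOW(S) ⊇ {$,a,b}; new: +{$,a,b}
  FOLLOW(S)={$,a,b}  FOLLOW(A)={$,a,b}  FOLLOW(B)={$,a,b}
pass 2: (stable)
  FOLLOW(S)={$,a,b}  FOLLOW(A)={$,a,b}  FOLLOW(B)={$,a,b}

FOLLOW(A) = ["$", "a", "b"]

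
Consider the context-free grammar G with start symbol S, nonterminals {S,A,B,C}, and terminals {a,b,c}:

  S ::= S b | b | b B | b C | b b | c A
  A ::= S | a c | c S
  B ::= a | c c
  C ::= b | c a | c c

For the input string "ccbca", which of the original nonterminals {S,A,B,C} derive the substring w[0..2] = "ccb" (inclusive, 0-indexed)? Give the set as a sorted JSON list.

Convert to CNF:
  S -> S T0 | T0 B | T0 C | T0 T0 | T2 A | b
  A -> S T0 | T0 B | T0 C | T0 T0 | T1 T2 | T2 A | T2 S | b
  B -> T2 T2 | a
  C -> T2 T1 | T2 T2 | b
  T0 -> b
  T1 -> a
  T2 -> c

CYK fill (cells [i..j] with 0 ≤ i ≤ j ≤ 2 only):
  cell(0,0) c: {T2}  orig:{}
  cell(1,1) c: {T2}  orig:{}
  cell(2,2) b: {A,C,S,T0}  orig:{A,C,S}
  cell(0,1) cc: {B,C}
  cell(1,2) cb: {A,S}
  cell(0,2) ccb: {A,S}

Original NTs in T[0,2] deriving "ccb": ["A", "S"]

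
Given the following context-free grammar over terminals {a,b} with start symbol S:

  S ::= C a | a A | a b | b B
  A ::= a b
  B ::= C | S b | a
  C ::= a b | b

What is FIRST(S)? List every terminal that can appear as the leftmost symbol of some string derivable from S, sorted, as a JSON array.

Compute FIRST by fixpoint:
pass 1:
  A via A→a b: +{a}
  B via B→a: +{a}
  C via C→a b: +{a}
  C via C→b: +{b}
  S via S→C a: +{a,b}
  S: {a,b}  A: {a}  B: {a}  C: {a,b}
pass 2:
  B via B→C: +{b}
  S: {a,b}  A: {a}  B: {a,b}  C: {a,b}
pass 3: done
  S: {a,b}  A: {a}  B: {a,b}  C: {a,b}

FIRST(S) = ["a", "b"]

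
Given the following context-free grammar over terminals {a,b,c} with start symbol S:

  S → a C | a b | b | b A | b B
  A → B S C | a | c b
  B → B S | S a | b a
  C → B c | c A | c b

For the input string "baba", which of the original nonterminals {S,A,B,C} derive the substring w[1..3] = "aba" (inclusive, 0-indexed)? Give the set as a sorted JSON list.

Convert to CNF:
  S -> T1 A | T1 B | T2 C | T2 T1 | b
  A -> B X3 | T0 T1 | a
  B -> B S | S T2 | T1 T2
  C -> B T0 | T0 A | T0 T1
  T0 -> c
  T1 -> b
  T2 -> a
  X3 -> S C

CYK table (by increasing span) — only the sub-triangle for w[1..3]:
  T[1,1] 'a' = {A,T2}  orig:{A}
  T[2,2] 'b' = {S,T1}  orig:{S}
  T[3,3] 'a' = {A,T2}  orig:{A}
  T[1,2] 'ab' = {S}
  T[2,3] 'ba' = {B,S}
  T[1,3] 'aba' = {B}

Original NTs in T[1,3] deriving "aba": ["B"]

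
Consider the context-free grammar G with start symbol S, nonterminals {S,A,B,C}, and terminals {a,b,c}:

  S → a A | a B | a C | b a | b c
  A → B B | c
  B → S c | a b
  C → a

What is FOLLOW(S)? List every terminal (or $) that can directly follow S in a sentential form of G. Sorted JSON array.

FIRST iteration:
[1]
  A via A→c: +{c}
  B via B→a b: +{a}
  C via C→a: +{a}
  S via S→a A: +{a}
  S via S→b a: +{b}
  FIRST(S)={a,b}  FIRST(A)={c}  FIRST(B)={a}  FIRST(C)={a}
[2]
  A via A→B B: +{a}
  B via B→S c: +{b}
  FIRST(S)={a,b}  FIRST(A)={a,c}  FIRST(B)={a,b}  FIRST(C)={a}
[3]
  A via A→B B: +{b}
  FIRST(S)={a,b}  FIRST(A)={a,b,c}  FIRST(B)={a,b}  FIRST(C)={a}
[4] (stable)
  FIRST(S)={a,b}  FIRST(A)={a,b,c}  FIRST(B)={a,b}  FIRST(C)={a}

Compute FOLLOW by fixpoint:
seed FOLLOW(S) with $
iter 1:
  A→B B: FOLLOW(B) ⊇ FIRST(B) = {a,b}; new: +{a,b}
  B→S c: FOLLOW(S) ⊇ FIRST(c) = {c}; new: +{c}
  S→a A: FOLLOW(A) ⊇ FOLLOW(S) ⊇ {$,c}; new: +{$,c}
  S→a B: FOLLOW(B) ⊇ FOLLOW(S) ⊇ {$,c}; new: +{$,c}
  S→a C: FOLLOW(C) ⊇ FOLLOW(S) ⊇ {$,c}; new: +{$,c}
  FOLLOW[S]={$,c}  FOLLOW[A]={$,c}  FOLLOW[B]={$,a,b,c}  FOLLOW[C]={$,c}
iter 2: (no change)
  FOLLOW[S]={$,c}  FOLLOW[A]={$,c}  FOLLOW[B]={$,a,b,c}  FOLLOW[C]={$,c}

FOLLOW(S) = ["$", "c"]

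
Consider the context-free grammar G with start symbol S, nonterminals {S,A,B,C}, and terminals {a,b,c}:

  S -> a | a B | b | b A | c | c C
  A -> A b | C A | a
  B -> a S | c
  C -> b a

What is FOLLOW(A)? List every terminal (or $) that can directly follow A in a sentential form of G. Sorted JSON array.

FIRST iteration:
pass 1:
  A via A→a: +{a}
  B via B→a S: +{a}
  B via B→c: +{c}
  C via C→b a: +{b}
  S via S→a: +{a}
  S via S→b: +{b}
  S via S→c: +{c}
  S: {a,b,c}  A: {a}  B: {a,c}  C: {b}
pass 2:
  A via A→C A: +{b}
  S: {a,b,c}  A: {a,b}  B: {a,c}  C: {b}
pass 3: — fixpoint
  S: {a,b,c}  A: {a,b}  B: {a,c}  C: {b}

FOLLOW sets:
initialize: $ ∈ FOLLOW(S)
[1]
  A→A b: FOLLOW(A) ⊇ FIRST(b) = {b}; new: +{b}
  A→C A: FOLLOW(C) ⊇ FIRST(A) = {a,b}; new: +{a,b}
  S→a B: FOLLOW(B) ⊇ FOLLOW(S) ⊇ {$}; new: +{$}
  S→b A: FOLLOW(A) ⊇ FOLLOW(S) ⊇ {$}; new: +{$}
  S→c C: FOLLOW(C) ⊇ FOLLOW(S) ⊇ {$}; new: +{$}
  S: {$}  A: {$,b}  B: {$}  C: {$,a,b}
[2] (stable)
  S: {$}  A: {$,b}  B: {$}  C: {$,a,b}

FOLLOW(A) = ["$", "b"]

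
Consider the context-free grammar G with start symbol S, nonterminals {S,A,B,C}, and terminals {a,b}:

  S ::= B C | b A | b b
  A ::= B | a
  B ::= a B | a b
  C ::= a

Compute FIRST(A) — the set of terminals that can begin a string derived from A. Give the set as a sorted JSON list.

FIRST iteration:
round 1:
  A via A→a: +{a}
  B via B→a B: +{a}
  C via C→a: +{a}
  S via S→B C: +{a}
  S via S→b A: +{b}
  FIRST[S]={a,b}  FIRST[A]={a}  FIRST[B]={a}  FIRST[C]={a}
round 2: (stable)
  FIRST[S]={a,b}  FIRST[A]={a}  FIRST[B]={a}  FIRST[C]={a}

FIRST(A) = ["a"]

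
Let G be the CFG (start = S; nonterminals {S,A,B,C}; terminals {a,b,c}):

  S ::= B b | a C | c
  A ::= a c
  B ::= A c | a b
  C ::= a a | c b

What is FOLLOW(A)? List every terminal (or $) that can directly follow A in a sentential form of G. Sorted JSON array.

Compute FIRST by fixpoint:
pass 1:
  A via A→a c: +{a}
  B via B→A c: +{a}
  C via C→a a: +{a}
  C via C→c b: +{c}
  S via S→B b: +{a}
  S via S→c: +{c}
  FIRST[S]={a,c}  FIRST[A]={a}  FIRST[B]={a}  FIRST[C]={a,c}
pass 2: (no change)
  FIRST[S]={a,c}  FIRST[A]={a}  FIRST[B]={a}  FIRST[C]={a,c}

Compute FOLLOW by fixpoint:
FOLLOW(S) := {$}
iter 1:
  B→A c: FOLLOW(A) ⊇ FIRST(c) = {c}; new: +{c}
  S→B b: FOLLOW(B) ⊇ FIRST(b) = {b}; new: +{b}
  S→a C: FOLLOW(C) ⊇ FOLLOW(S) ⊇ {$}; new: +{$}
  FOLLOW[S]={$}  FOLLOW[A]={c}  FOLLOW[B]={b}  FOLLOW[C]={$}
iter 2: (stable)
  FOLLOW[S]={$}  FOLLOW[A]={c}  FOLLOW[B]={b}  FOLLOW[C]={$}

FOLLOW(A) = ["c"]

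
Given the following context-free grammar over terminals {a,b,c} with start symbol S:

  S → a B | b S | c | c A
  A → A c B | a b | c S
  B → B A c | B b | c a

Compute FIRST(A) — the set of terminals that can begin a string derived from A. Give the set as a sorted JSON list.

FIRST sets, iterate to fixpoint:
pass 1:
  A via A→a b: +{a}
  A via A→c S: +{c}
  B via B→c a: +{c}
  S via S→a B: +{a}
  S via S→b S: +{b}
  S via S→c: +{c}
  S: {a,b,c}  A: {a,c}  B: {c}
pass 2: done
  S: {a,b,c}  A: {a,c}  B: {c}

FIRST(A) = ["a", "c"]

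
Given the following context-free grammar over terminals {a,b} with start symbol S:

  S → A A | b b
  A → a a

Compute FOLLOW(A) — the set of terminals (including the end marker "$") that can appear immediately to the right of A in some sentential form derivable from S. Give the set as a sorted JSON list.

Compute FIRST by fixpoint:
pass 1:
  A via A→a a: +{a}
  S via S→A A: +{a}
  S via S→b b: +{b}
  FIRST(S)={a,b}  FIRST(A)={a}
pass 2: done
  FIRST(S)={a,b}  FIRST(A)={a}

FOLLOW iteration:
FOLLOW(S) := {$}
pass 1:
  S→A A: FOLLOW(A) ⊇ FIRST(A) = {a}; new: +{a}
  S→A A: FOLLOW(A) ⊇ FOLLOW(S) ⊇ {$}; new: +{$}
  FOLLOW(S)={$}  FOLLOW(A)={$,a}
pass 2: (no change)
  FOLLOW(S)={$}  FOLLOW(A)={$,a}

FOLLOW(A) = ["$", "a"]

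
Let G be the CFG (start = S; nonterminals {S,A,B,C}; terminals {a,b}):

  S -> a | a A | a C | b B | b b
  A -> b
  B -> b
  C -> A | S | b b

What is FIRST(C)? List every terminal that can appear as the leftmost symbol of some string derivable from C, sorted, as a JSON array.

Compute FIRST by fixpoint:
[1]
  A via A→b: +{b}
  B via B→b: +{b}
  C via C→A: +{b}
  S via S→a: +{a}
  S via S→b B: +{b}
  FIRST(S)={a,b}  FIRST(A)={b}  FIRST(B)={b}  FIRST(C)={b}
[2]
  C via C→S: +{a}
  FIRST(S)={a,b}  FIRST(A)={b}  FIRST(B)={b}  FIRST(C)={a,b}
[3] done
  FIRST(S)={a,b}  FIRST(A)={b}  FIRST(B)={b}  FIRST(C)={a,b}

FIRST(C) = ["a", "b"]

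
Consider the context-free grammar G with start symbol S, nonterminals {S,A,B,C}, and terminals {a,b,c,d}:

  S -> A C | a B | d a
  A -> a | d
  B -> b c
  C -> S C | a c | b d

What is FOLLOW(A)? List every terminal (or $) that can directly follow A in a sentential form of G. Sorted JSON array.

Compute FIRST by fixpoint:
iter 1:
  A via A→a: +{a}
  A via A→d: +{d}
  B via B→b c: +{b}
  C via C→a c: +{a}
  C via C→b d: +{b}
  S via S→A C: +{a,d}
  FIRST[S]={a,d}  FIRST[A]={a,d}  FIRST[B]={b}  FIRST[C]={a,b}
iter 2:
  C via C→S C: +{d}
  FIRST[S]={a,d}  FIRST[A]={a,d}  FIRST[B]={b}  FIRST[C]={a,b,d}
iter 3: (no change)
  FIRST[S]={a,d}  FIRST[A]={a,d}  FIRST[B]={b}  FIRST[C]={a,b,d}

FOLLOW sets:
FOLLOW(S) := {$}
iter 1:
  C→S C: FOLLOW(S) ⊇ FIRST(C) = {a,b,d}; new: +{a,b,d}
  S→A C: FOLLOW(A) ⊇ FIRST(C) = {a,b,d}; new: +{a,b,d}
  S→A C: FOLLOW(C) ⊇ FOLLOW(S) ⊇ {$,a,b,d}; new: +{$,a,b,d}
  S→a B: FOLLOW(B) ⊇ FOLLOW(S) ⊇ {$,a,b,d}; new: +{$,a,b,d}
  FOLLOW(S)={$,a,b,d}  FOLLOW(A)={a,b,d}  FOLLOW(B)={$,a,b,d}  FOLLOW(C)={$,a,b,d}
iter 2: done
  FOLLOW(S)={$,a,b,d}  FOLLOW(A)={a,b,d}  FOLLOW(B)={$,a,b,d}  FOLLOW(C)={$,a,b,d}

FOLLOW(A) = ["a", "b", "d"]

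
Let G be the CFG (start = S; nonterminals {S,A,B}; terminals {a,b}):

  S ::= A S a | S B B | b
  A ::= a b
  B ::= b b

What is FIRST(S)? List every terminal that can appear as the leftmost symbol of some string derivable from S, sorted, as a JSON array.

FIRST sets, iterate to fixpoint:
pass 1:
  A via A→a b: +{a}
  B via B→b b: +{b}
  S via S→A S a: +{a}
  S via S→b: +{b}
  FIRST[S]={a,b}  FIRST[A]={a}  FIRST[B]={b}
pass 2: — fixpoint
  FIRST[S]={a,b}  FIRST[A]={a}  FIRST[B]={b}

FIRST(S) = ["a", "b"]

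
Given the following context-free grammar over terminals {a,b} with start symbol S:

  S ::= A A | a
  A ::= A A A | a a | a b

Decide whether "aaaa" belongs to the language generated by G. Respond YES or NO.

CNF form of G:
  S -> A A | a
  A -> A X2 | T0 T0 | T0 T1
  T0 -> a
  T1 -> b
  X2 -> A A

Fill CYK table bottom-up:
  T[0,0] 'a' = {S,T0}  orig:{S}
  T[1,1] 'a' = {S,T0}  orig:{S}
  T[2,2] 'a' = {S,T0}  orig:{S}
  T[3,3] 'a' = {S,T0}  orig:{S}
  T[0,1] 'aa' = {A}
  T[1,2] 'aa' = {A}
  T[2,3] 'aa' = {A}
  T[0,2] 'aaa' = ∅
  T[1,3] 'aaa' = ∅
  T[0,3] 'aaaa' = {S,X2}  orig:{S}

S ∈ T[0,3] ⇒ YES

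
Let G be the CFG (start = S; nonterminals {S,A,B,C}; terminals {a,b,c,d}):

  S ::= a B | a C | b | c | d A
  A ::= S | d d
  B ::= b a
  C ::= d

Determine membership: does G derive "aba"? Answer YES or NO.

CNF form of G:
  S -> T0 B | T0 C | T1 A | b | c
  A -> T0 B | T0 C | T1 A | T1 T1 | b | c
  B -> T2 T0
  C -> d
  T0 -> a
  T1 -> d
  T2 -> b

Fill CYK table bottom-up:
  T[0,0] 'a' = {T0}  orig:{}
  T[1,1] 'b' = {A,S,T2}  orig:{A,S}
  T[2,2] 'a' = {T0}  orig:{}
  T[0,1] 'ab' = ∅
  T[1,2] 'ba' = {B}
  T[0,2] 'aba' = {A,S}

S ∈ T[0,2] ⇒ YES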